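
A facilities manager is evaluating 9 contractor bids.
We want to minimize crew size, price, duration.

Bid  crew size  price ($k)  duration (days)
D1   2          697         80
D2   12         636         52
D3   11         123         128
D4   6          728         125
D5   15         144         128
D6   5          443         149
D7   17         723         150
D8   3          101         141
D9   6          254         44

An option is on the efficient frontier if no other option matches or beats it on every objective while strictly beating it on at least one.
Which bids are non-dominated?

D1, D3, D8, D9

D1: not dominated (best crew size).
D2: dominated by D9 (crew size 6≤12, price 254≤636, duration 44≤52).
D3: not dominated.
D4: dominated by D1 (crew size 2≤6, price 697≤728, duration 80≤125).
D5: dominated by D3 (crew size 11≤15, price 123≤144, duration 128≤128).
D6: dominated by D8 (crew size 3≤5, price 101≤443, duration 141≤149).
D7: dominated by D1 (crew size 2≤17, price 697≤723, duration 80≤150).
D8: not dominated (best price).
D9: not dominated (best duration).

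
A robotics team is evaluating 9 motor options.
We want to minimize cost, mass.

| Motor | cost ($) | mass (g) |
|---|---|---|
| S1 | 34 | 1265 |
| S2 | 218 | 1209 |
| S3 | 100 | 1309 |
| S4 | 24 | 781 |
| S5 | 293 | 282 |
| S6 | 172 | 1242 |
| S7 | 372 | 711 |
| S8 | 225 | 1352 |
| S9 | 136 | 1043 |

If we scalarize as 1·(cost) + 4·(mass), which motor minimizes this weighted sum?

S5

S1: 1·34 + 4·1265 = 5094
S2: 1·218 + 4·1209 = 5054
S3: 1·100 + 4·1309 = 5336
S4: 1·24 + 4·781 = 3148
S5: 1·293 + 4·282 = 1421
S6: 1·172 + 4·1242 = 5140
S7: 1·372 + 4·711 = 3216
S8: 1·225 + 4·1352 = 5633
S9: 1·136 + 4·1043 = 4308
Lowest: S5 at 1421.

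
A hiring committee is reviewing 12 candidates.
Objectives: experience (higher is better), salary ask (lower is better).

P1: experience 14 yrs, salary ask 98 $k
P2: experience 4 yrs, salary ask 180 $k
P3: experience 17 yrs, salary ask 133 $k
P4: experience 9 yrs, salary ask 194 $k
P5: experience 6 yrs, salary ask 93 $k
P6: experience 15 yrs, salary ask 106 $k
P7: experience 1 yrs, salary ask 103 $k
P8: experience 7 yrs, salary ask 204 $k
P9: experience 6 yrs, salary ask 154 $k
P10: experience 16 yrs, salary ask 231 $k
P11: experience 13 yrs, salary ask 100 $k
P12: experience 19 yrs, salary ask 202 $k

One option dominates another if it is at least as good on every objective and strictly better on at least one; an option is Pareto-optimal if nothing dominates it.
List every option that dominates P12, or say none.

P1: worse on experience (14 vs 19).
P2: worse on experience (4 vs 19).
P3: worse on experience (17 vs 19).
P4: worse on experience (9 vs 19).
P5: worse on experience (6 vs 19).
P6: worse on experience (15 vs 19).
P7: worse on experience (1 vs 19).
P8: worse on experience (7 vs 19).
P9: worse on experience (6 vs 19).
P10: worse on experience (16 vs 19).
P11: worse on experience (13 vs 19).
No option dominates P12.

none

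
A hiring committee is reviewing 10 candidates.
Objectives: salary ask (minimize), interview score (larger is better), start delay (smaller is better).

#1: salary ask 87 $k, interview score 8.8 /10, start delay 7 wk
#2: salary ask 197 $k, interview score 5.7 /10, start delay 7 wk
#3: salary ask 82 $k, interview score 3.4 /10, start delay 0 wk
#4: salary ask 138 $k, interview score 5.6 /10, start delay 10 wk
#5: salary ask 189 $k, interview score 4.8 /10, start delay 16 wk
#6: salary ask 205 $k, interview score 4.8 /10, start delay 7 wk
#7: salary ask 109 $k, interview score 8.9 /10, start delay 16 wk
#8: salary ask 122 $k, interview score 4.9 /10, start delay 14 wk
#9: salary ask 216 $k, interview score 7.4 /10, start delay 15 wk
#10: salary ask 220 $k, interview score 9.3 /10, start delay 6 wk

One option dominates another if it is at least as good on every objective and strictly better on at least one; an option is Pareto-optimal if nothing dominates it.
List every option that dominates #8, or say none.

#1: salary ask 87≤122, interview score 8.8≥4.9, start delay 7≤14 — dominates #8.
Others (#2, #3, #4, #5, #6, #7, #9, #10) are each worse than #8 on at least one objective.

#1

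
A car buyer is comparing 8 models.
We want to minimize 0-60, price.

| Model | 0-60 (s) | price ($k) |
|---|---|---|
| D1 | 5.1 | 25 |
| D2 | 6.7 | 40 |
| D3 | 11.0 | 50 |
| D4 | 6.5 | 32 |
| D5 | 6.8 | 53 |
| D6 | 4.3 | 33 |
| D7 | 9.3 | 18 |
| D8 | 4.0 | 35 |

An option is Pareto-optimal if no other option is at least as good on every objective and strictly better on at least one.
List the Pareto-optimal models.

D1: not dominated.
D2: dominated by D1 (0-60 5.1≤6.7, price 25≤40).
D3: dominated by D1 (0-60 5.1≤11.0, price 25≤50).
D4: dominated by D1 (0-60 5.1≤6.5, price 25≤32).
D5: dominated by D1 (0-60 5.1≤6.8, price 25≤53).
D6: not dominated.
D7: not dominated (best price).
D8: not dominated (best 0-60).

D1, D6, D7, D8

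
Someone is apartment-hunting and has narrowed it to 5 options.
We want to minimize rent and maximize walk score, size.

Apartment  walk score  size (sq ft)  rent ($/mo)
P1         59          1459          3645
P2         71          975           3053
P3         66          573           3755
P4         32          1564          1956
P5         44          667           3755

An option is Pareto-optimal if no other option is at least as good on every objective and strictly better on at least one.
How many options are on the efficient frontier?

P1: not dominated.
P2: not dominated (best walk score).
P3: dominated by P2 (walk score 71≥66, size 975≥573, rent 3053≤3755).
P4: not dominated (best size).
P5: dominated by P1 (walk score 59≥44, size 1459≥667, rent 3645≤3755).
Pareto-optimal: P1, P2, P4 → 3.

3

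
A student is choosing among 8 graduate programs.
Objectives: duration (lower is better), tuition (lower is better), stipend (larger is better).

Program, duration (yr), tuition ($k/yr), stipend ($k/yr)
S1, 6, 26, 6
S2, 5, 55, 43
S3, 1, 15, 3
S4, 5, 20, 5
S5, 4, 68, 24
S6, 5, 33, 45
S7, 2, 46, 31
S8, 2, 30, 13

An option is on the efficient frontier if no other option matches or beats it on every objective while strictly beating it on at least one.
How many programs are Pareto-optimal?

S1: not dominated.
S2: dominated by S6 (duration 5≤5, tuition 33≤55, stipend 45≥43).
S3: not dominated (best duration).
S4: not dominated.
S5: dominated by S7 (duration 2≤4, tuition 46≤68, stipend 31≥24).
S6: not dominated (best stipend).
S7: not dominated.
S8: not dominated.
Pareto-optimal: S1, S3, S4, S6, S7, S8 → 6.

6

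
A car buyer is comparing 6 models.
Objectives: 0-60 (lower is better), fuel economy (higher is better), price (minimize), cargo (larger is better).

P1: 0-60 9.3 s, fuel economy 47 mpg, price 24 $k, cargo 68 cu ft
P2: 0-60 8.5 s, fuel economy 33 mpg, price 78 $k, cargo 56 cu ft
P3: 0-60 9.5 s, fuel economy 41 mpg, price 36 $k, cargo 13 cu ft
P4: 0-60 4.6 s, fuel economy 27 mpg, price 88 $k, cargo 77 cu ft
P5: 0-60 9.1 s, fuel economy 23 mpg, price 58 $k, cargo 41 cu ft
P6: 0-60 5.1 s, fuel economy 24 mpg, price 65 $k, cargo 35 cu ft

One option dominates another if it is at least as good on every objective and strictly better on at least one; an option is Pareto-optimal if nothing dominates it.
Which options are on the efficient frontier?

P1, P2, P4, P5, P6

P1: not dominated (best fuel economy).
P2: not dominated.
P3: dominated by P1 (0-60 9.3≤9.5, fuel economy 47≥41, price 24≤36, cargo 68≥13).
P4: not dominated (best 0-60).
P5: not dominated.
P6: not dominated.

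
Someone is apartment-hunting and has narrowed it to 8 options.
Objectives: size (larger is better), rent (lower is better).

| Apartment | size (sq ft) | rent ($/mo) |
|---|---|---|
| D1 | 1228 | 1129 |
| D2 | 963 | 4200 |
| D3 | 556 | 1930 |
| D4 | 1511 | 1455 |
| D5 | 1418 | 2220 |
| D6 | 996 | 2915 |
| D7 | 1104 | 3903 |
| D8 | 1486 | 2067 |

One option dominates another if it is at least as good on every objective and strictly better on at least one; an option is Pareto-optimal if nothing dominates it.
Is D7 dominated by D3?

No

D3 vs D7: D3 is worse on size (556 vs 1104), so it does not dominate D7.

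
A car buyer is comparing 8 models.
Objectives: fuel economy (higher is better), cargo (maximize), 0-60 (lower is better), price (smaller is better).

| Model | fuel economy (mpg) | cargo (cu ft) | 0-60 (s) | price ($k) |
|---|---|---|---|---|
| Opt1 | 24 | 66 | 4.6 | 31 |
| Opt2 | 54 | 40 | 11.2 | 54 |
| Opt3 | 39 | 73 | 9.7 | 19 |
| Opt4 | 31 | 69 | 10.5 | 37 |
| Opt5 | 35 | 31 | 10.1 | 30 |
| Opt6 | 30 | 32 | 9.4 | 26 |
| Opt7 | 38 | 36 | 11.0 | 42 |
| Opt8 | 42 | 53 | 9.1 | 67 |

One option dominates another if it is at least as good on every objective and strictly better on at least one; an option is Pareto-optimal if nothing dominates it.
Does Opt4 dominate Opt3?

No

Opt4 vs Opt3: Opt4 is worse on fuel economy (31 vs 39), so it does not dominate Opt3.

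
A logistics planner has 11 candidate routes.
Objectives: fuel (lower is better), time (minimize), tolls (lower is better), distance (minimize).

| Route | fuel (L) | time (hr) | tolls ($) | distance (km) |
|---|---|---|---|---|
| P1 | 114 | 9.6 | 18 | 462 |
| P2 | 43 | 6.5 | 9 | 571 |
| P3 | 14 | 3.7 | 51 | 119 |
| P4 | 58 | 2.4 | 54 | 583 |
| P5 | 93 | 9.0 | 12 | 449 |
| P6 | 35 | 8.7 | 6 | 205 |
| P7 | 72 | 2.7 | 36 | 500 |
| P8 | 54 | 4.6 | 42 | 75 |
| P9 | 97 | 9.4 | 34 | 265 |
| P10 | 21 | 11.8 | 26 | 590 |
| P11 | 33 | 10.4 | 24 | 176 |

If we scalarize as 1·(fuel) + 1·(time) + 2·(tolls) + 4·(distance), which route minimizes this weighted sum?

P8

P1: 1·114 + 1·9.6 + 2·18 + 4·462 = 2007.6
P2: 1·43 + 1·6.5 + 2·9 + 4·571 = 2351.5
P3: 1·14 + 1·3.7 + 2·51 + 4·119 = 595.7
P4: 1·58 + 1·2.4 + 2·54 + 4·583 = 2500.4
P5: 1·93 + 1·9.0 + 2·12 + 4·449 = 1922.0
P6: 1·35 + 1·8.7 + 2·6 + 4·205 = 875.7
P7: 1·72 + 1·2.7 + 2·36 + 4·500 = 2146.7
P8: 1·54 + 1·4.6 + 2·42 + 4·75 = 442.6
P9: 1·97 + 1·9.4 + 2·34 + 4·265 = 1234.4
P10: 1·21 + 1·11.8 + 2·26 + 4·590 = 2444.8
P11: 1·33 + 1·10.4 + 2·24 + 4·176 = 795.4
Lowest: P8 at 442.6.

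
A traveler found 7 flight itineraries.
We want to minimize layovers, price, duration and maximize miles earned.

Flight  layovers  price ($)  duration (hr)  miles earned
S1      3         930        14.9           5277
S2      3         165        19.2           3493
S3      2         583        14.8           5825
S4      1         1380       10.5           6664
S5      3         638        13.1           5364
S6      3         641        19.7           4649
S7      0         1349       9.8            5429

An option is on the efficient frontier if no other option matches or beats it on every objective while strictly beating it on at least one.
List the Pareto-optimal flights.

S1: dominated by S3 (layovers 2≤3, price 583≤930, duration 14.8≤14.9, miles earned 5825≥5277).
S2: not dominated (best price).
S3: not dominated.
S4: not dominated (best miles earned).
S5: not dominated.
S6: dominated by S3 (layovers 2≤3, price 583≤641, duration 14.8≤19.7, miles earned 5825≥4649).
S7: not dominated (best layovers).

S2, S3, S4, S5, S7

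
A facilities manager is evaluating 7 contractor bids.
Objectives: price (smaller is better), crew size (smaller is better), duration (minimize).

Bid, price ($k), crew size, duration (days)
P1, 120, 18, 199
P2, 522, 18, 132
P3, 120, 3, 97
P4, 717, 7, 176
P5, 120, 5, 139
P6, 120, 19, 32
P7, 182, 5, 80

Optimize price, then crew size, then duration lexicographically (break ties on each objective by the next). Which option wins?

First minimize price: best is 120, kept {P1, P3, P5, P6}.
Then minimize crew size: best is 3, kept {P3}.

P3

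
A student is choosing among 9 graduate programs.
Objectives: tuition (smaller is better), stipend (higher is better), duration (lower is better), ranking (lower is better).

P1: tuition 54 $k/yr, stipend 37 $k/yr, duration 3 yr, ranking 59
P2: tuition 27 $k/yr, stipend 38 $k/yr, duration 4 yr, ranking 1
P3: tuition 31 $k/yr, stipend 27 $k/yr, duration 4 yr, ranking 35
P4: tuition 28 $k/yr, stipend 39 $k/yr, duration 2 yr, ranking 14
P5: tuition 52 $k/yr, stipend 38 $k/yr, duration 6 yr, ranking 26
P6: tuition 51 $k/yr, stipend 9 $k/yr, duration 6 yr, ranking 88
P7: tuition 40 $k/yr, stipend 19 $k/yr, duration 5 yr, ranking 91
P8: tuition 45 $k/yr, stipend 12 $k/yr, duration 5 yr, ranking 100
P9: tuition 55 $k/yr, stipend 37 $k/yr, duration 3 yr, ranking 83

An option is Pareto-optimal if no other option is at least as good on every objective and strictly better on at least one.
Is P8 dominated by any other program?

Yes

P2 vs P8: tuition 27≤45, stipend 38≥12, duration 4≤5, ranking 1≤100 — P2 is at least as good on every objective and strictly better on at least one, so P2 dominates P8.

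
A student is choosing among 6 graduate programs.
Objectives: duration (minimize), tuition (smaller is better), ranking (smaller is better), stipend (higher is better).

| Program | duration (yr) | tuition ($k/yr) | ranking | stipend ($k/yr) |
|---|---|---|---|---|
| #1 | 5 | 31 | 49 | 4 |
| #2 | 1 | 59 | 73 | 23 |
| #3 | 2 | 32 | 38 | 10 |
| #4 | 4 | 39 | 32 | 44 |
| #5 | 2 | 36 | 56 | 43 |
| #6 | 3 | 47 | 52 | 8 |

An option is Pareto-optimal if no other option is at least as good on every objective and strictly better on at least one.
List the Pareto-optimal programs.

#1, #2, #3, #4, #5

#1: not dominated (best tuition).
#2: not dominated (best duration).
#3: not dominated.
#4: not dominated (best ranking).
#5: not dominated.
#6: dominated by #3 (duration 2≤3, tuition 32≤47, ranking 38≤52, stipend 10≥8).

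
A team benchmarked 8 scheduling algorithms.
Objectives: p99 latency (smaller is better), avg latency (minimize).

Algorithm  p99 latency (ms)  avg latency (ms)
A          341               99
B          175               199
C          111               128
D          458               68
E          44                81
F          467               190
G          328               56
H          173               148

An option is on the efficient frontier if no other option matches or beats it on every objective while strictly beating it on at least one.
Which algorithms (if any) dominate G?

A: worse on p99 latency (341 vs 328).
B: worse on avg latency (199 vs 56).
C: worse on avg latency (128 vs 56).
D: worse on p99 latency (458 vs 328).
E: worse on avg latency (81 vs 56).
F: worse on p99 latency (467 vs 328).
H: worse on avg latency (148 vs 56).
No option dominates G.

none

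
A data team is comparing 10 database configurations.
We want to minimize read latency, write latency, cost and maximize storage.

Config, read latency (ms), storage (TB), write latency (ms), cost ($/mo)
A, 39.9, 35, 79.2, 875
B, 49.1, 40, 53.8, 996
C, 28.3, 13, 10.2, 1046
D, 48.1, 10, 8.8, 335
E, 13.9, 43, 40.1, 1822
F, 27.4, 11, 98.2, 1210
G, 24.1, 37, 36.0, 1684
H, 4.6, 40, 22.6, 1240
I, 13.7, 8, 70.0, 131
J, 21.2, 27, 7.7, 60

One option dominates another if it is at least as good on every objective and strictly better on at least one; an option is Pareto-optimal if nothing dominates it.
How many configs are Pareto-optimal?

6

A: not dominated.
B: not dominated.
C: dominated by J (read latency 21.2≤28.3, storage 27≥13, write latency 7.7≤10.2, cost 60≤1046).
D: dominated by J (read latency 21.2≤48.1, storage 27≥10, write latency 7.7≤8.8, cost 60≤335).
E: not dominated (best storage).
F: dominated by J (read latency 21.2≤27.4, storage 27≥11, write latency 7.7≤98.2, cost 60≤1210).
G: dominated by H (read latency 4.6≤24.1, storage 40≥37, write latency 22.6≤36.0, cost 1240≤1684).
H: not dominated (best read latency).
I: not dominated.
J: not dominated (best write latency).
Pareto-optimal: A, B, E, H, I, J → 6.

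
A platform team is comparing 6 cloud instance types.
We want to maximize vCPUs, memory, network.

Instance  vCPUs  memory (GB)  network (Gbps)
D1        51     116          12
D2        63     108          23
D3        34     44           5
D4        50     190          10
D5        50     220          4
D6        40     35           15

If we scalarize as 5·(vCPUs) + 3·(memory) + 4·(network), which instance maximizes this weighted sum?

D1: 5·51 + 3·116 + 4·12 = 651
D2: 5·63 + 3·108 + 4·23 = 731
D3: 5·34 + 3·44 + 4·5 = 322
D4: 5·50 + 3·190 + 4·10 = 860
D5: 5·50 + 3·220 + 4·4 = 926
D6: 5·40 + 3·35 + 4·15 = 365
Highest: D5 at 926.

D5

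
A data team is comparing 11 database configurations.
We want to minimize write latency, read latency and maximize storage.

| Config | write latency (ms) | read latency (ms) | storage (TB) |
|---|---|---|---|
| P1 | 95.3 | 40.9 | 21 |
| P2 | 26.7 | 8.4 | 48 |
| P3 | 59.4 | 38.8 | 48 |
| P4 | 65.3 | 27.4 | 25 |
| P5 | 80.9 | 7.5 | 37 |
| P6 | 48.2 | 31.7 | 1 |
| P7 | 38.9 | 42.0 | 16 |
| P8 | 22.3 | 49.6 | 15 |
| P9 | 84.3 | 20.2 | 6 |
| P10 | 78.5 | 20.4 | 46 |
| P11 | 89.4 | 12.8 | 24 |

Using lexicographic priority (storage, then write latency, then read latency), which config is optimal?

P2

First maximize storage: best is 48, kept {P2, P3}.
Then minimize write latency: best is 26.7, kept {P2}.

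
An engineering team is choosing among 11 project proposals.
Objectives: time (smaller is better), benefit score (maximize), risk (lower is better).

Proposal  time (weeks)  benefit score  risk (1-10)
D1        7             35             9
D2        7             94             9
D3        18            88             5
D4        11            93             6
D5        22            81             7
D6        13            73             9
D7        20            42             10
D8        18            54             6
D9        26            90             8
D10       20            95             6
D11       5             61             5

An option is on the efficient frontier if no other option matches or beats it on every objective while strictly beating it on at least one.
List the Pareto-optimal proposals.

D2, D3, D4, D10, D11

D1: dominated by D2 (time 7≤7, benefit score 94≥35, risk 9≤9).
D2: not dominated.
D3: not dominated.
D4: not dominated.
D5: dominated by D3 (time 18≤22, benefit score 88≥81, risk 5≤7).
D6: dominated by D2 (time 7≤13, benefit score 94≥73, risk 9≤9).
D7: dominated by D2 (time 7≤20, benefit score 94≥42, risk 9≤10).
D8: dominated by D3 (time 18≤18, benefit score 88≥54, risk 5≤6).
D9: dominated by D4 (time 11≤26, benefit score 93≥90, risk 6≤8).
D10: not dominated (best benefit score).
D11: not dominated (best time).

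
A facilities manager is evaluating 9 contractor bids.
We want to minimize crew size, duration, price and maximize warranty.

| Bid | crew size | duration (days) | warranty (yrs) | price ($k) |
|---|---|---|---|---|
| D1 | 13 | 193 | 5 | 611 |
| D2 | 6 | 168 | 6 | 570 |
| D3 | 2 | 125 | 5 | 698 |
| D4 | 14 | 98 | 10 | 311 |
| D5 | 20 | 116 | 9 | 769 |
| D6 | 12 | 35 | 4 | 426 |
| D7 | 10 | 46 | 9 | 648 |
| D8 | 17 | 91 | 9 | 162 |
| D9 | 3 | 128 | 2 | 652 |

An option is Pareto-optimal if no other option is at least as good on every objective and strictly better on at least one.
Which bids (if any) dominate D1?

D2: crew size 6≤13, duration 168≤193, warranty 6≥5, price 570≤611 — dominates D1.
Others (D3, D4, D5, D6, D7, D8, D9) are each worse than D1 on at least one objective.

D2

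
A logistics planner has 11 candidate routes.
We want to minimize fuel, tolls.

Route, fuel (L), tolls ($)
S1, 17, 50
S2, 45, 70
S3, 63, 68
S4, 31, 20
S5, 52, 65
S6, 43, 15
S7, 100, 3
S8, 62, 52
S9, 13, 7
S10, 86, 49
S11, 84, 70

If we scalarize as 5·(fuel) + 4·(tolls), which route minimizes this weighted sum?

S1: 5·17 + 4·50 = 285
S2: 5·45 + 4·70 = 505
S3: 5·63 + 4·68 = 587
S4: 5·31 + 4·20 = 235
S5: 5·52 + 4·65 = 520
S6: 5·43 + 4·15 = 275
S7: 5·100 + 4·3 = 512
S8: 5·62 + 4·52 = 518
S9: 5·13 + 4·7 = 93
S10: 5·86 + 4·49 = 626
S11: 5·84 + 4·70 = 700
Lowest: S9 at 93.

S9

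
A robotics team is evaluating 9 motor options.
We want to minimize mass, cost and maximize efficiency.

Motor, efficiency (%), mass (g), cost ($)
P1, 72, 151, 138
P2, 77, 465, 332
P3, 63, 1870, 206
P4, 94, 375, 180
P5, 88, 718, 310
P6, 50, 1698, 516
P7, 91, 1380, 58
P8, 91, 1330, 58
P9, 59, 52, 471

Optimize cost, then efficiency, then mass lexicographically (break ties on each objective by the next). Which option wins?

First minimize cost: best is 58, kept {P7, P8}.
Then maximize efficiency: best is 91, kept {P7, P8}.
Then minimize mass: best is 1330, kept {P8}.

P8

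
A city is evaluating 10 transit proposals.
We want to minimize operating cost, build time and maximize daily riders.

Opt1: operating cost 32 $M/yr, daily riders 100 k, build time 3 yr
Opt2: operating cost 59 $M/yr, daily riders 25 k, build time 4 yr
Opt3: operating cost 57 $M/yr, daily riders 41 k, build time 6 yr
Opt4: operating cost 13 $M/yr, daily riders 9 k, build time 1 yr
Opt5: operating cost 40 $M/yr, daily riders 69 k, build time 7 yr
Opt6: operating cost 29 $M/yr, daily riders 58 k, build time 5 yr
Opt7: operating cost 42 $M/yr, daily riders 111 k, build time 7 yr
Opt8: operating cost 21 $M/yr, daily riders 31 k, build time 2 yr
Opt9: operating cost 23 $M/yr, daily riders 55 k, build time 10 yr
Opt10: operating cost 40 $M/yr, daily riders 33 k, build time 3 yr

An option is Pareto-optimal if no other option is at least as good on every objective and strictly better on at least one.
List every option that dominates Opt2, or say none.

Opt1, Opt8, Opt10

Opt1: operating cost 32≤59, daily riders 100≥25, build time 3≤4 — dominates Opt2.
Opt8: operating cost 21≤59, daily riders 31≥25, build time 2≤4 — dominates Opt2.
Opt10: operating cost 40≤59, daily riders 33≥25, build time 3≤4 — dominates Opt2.
Others (Opt3, Opt4, Opt5, Opt6, Opt7, Opt9) are each worse than Opt2 on at least one objective.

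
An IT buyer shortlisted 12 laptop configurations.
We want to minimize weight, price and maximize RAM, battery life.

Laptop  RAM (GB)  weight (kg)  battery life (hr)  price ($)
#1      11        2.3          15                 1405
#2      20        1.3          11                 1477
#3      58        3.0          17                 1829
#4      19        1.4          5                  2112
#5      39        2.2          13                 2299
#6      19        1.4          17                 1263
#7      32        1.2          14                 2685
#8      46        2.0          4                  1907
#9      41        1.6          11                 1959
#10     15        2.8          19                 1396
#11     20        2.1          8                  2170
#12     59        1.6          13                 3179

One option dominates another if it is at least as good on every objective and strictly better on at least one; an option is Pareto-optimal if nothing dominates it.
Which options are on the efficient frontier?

#1: dominated by #6 (RAM 19≥11, weight 1.4≤2.3, battery life 17≥15, price 1263≤1405).
#2: not dominated.
#3: not dominated.
#4: dominated by #2 (RAM 20≥19, weight 1.3≤1.4, battery life 11≥5, price 1477≤2112).
#5: not dominated.
#6: not dominated (best price).
#7: not dominated (best weight).
#8: not dominated.
#9: not dominated.
#10: not dominated (best battery life).
#11: dominated by #2 (RAM 20≥20, weight 1.3≤2.1, battery life 11≥8, price 1477≤2170).
#12: not dominated (best RAM).

#2, #3, #5, #6, #7, #8, #9, #10, #12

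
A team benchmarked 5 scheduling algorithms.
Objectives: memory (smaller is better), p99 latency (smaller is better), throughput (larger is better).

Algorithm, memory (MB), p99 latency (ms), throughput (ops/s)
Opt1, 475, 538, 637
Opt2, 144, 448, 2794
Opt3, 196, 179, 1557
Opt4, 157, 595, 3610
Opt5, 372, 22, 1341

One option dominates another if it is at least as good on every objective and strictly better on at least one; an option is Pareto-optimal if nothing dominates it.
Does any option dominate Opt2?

No

Opt1: worse on memory (475 vs 144).
Opt3: worse on memory (196 vs 144).
Opt4: worse on memory (157 vs 144).
Opt5: worse on memory (372 vs 144).
No option is at least as good as Opt2 on every objective and strictly better on one.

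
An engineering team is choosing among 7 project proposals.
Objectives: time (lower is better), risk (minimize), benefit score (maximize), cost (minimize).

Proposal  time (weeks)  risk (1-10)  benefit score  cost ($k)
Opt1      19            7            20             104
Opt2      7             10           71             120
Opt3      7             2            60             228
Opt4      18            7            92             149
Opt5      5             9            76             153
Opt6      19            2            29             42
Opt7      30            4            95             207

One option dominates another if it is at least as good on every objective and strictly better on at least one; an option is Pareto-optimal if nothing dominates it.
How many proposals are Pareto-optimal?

6

Opt1: dominated by Opt6 (time 19≤19, risk 2≤7, benefit score 29≥20, cost 42≤104).
Opt2: not dominated.
Opt3: not dominated.
Opt4: not dominated.
Opt5: not dominated (best time).
Opt6: not dominated (best cost).
Opt7: not dominated (best benefit score).
Pareto-optimal: Opt2, Opt3, Opt4, Opt5, Opt6, Opt7 → 6.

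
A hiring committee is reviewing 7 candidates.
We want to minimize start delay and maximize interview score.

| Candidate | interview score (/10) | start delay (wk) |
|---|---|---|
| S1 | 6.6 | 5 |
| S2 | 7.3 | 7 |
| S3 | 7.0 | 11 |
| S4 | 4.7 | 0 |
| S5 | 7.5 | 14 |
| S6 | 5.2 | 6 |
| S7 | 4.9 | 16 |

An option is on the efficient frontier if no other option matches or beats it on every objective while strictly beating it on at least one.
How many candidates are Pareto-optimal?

4

S1: not dominated.
S2: not dominated.
S3: dominated by S2 (interview score 7.3≥7.0, start delay 7≤11).
S4: not dominated (best start delay).
S5: not dominated (best interview score).
S6: dominated by S1 (interview score 6.6≥5.2, start delay 5≤6).
S7: dominated by S1 (interview score 6.6≥4.9, start delay 5≤16).
Pareto-optimal: S1, S2, S4, S5 → 4.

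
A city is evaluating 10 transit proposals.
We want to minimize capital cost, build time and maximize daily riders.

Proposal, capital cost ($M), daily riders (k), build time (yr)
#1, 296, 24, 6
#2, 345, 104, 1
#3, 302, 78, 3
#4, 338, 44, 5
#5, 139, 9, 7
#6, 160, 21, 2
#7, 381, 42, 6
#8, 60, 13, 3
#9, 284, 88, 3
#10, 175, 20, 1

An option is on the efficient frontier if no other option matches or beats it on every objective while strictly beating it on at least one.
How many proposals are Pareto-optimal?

5

#1: dominated by #9 (capital cost 284≤296, daily riders 88≥24, build time 3≤6).
#2: not dominated (best daily riders).
#3: dominated by #9 (capital cost 284≤302, daily riders 88≥78, build time 3≤3).
#4: dominated by #3 (capital cost 302≤338, daily riders 78≥44, build time 3≤5).
#5: dominated by #8 (capital cost 60≤139, daily riders 13≥9, build time 3≤7).
#6: not dominated.
#7: dominated by #2 (capital cost 345≤381, daily riders 104≥42, build time 1≤6).
#8: not dominated (best capital cost).
#9: not dominated.
#10: not dominated.
Pareto-optimal: #2, #6, #8, #9, #10 → 5.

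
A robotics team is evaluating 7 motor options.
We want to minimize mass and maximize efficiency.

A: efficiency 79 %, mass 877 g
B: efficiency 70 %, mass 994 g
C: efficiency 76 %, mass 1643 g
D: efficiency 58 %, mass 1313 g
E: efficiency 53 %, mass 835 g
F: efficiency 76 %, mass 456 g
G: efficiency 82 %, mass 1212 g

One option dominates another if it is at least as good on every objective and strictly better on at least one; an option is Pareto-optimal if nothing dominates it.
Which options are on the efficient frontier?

A, F, G

A: not dominated.
B: dominated by A (efficiency 79≥70, mass 877≤994).
C: dominated by A (efficiency 79≥76, mass 877≤1643).
D: dominated by A (efficiency 79≥58, mass 877≤1313).
E: dominated by F (efficiency 76≥53, mass 456≤835).
F: not dominated (best mass).
G: not dominated (best efficiency).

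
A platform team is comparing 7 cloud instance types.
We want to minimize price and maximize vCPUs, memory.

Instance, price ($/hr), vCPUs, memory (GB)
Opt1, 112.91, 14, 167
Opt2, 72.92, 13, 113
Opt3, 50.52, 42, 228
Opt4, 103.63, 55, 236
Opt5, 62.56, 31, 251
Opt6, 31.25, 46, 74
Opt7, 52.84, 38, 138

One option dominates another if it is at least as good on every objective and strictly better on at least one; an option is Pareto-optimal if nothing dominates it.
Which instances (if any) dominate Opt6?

Opt1: worse on price (112.91 vs 31.25).
Opt2: worse on price (72.92 vs 31.25).
Opt3: worse on price (50.52 vs 31.25).
Opt4: worse on price (103.63 vs 31.25).
Opt5: worse on price (62.56 vs 31.25).
Opt7: worse on price (52.84 vs 31.25).
No option dominates Opt6.

none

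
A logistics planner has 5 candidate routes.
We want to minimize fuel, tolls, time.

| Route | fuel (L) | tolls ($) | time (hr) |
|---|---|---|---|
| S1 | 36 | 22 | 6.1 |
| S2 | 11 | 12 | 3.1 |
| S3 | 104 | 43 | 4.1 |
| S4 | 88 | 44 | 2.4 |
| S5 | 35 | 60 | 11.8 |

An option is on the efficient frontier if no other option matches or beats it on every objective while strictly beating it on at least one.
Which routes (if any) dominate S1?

S2

S2: fuel 11≤36, tolls 12≤22, time 3.1≤6.1 — dominates S1.
Others (S3, S4, S5) are each worse than S1 on at least one objective.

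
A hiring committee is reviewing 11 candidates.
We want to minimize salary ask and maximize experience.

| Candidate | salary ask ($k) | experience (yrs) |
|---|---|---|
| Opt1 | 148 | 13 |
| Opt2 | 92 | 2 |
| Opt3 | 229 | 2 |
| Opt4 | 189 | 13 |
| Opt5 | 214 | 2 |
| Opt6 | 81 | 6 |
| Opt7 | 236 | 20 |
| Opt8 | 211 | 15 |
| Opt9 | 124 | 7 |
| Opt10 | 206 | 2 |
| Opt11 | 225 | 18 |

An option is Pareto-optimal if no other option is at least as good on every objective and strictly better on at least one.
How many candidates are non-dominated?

Opt1: not dominated.
Opt2: dominated by Opt6 (salary ask 81≤92, experience 6≥2).
Opt3: dominated by Opt1 (salary ask 148≤229, experience 13≥2).
Opt4: dominated by Opt1 (salary ask 148≤189, experience 13≥13).
Opt5: dominated by Opt1 (salary ask 148≤214, experience 13≥2).
Opt6: not dominated (best salary ask).
Opt7: not dominated (best experience).
Opt8: not dominated.
Opt9: not dominated.
Opt10: dominated by Opt1 (salary ask 148≤206, experience 13≥2).
Opt11: not dominated.
Pareto-optimal: Opt1, Opt6, Opt7, Opt8, Opt9, Opt11 → 6.

6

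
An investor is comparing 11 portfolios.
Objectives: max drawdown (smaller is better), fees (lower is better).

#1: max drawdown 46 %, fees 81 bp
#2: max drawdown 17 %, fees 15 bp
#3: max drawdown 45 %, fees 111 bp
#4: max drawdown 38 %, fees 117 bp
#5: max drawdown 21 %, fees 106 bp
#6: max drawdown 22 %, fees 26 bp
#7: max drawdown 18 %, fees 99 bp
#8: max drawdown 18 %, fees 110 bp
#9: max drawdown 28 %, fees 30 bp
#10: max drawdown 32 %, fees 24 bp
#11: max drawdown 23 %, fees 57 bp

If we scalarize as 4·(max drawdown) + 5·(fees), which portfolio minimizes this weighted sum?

#1: 4·46 + 5·81 = 589
#2: 4·17 + 5·15 = 143
#3: 4·45 + 5·111 = 735
#4: 4·38 + 5·117 = 737
#5: 4·21 + 5·106 = 614
#6: 4·22 + 5·26 = 218
#7: 4·18 + 5·99 = 567
#8: 4·18 + 5·110 = 622
#9: 4·28 + 5·30 = 262
#10: 4·32 + 5·24 = 248
#11: 4·23 + 5·57 = 377
Lowest: #2 at 143.

#2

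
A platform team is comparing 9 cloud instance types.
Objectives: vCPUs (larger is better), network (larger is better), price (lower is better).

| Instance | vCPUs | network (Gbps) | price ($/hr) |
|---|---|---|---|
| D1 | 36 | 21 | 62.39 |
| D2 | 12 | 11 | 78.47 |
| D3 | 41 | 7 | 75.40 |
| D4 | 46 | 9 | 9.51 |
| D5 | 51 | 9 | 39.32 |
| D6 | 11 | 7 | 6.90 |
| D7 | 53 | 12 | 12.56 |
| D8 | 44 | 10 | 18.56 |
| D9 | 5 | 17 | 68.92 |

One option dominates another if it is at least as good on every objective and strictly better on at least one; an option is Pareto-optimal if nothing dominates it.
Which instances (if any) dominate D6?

none

D1: worse on price (62.39 vs 6.90).
D2: worse on price (78.47 vs 6.90).
D3: worse on price (75.40 vs 6.90).
D4: worse on price (9.51 vs 6.90).
D5: worse on price (39.32 vs 6.90).
D7: worse on price (12.56 vs 6.90).
D8: worse on price (18.56 vs 6.90).
D9: worse on vCPUs (5 vs 11).
No option dominates D6.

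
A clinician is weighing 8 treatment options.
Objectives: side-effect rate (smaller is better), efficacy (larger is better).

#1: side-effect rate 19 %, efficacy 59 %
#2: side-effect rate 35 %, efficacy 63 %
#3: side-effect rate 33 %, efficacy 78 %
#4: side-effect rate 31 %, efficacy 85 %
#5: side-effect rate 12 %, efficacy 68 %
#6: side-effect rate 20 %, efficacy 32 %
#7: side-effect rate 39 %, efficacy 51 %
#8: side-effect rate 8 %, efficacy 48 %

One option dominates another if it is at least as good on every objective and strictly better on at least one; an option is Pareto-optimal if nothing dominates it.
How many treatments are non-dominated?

3

#1: dominated by #5 (side-effect rate 12≤19, efficacy 68≥59).
#2: dominated by #3 (side-effect rate 33≤35, efficacy 78≥63).
#3: dominated by #4 (side-effect rate 31≤33, efficacy 85≥78).
#4: not dominated (best efficacy).
#5: not dominated.
#6: dominated by #1 (side-effect rate 19≤20, efficacy 59≥32).
#7: dominated by #1 (side-effect rate 19≤39, efficacy 59≥51).
#8: not dominated (best side-effect rate).
Pareto-optimal: #4, #5, #8 → 3.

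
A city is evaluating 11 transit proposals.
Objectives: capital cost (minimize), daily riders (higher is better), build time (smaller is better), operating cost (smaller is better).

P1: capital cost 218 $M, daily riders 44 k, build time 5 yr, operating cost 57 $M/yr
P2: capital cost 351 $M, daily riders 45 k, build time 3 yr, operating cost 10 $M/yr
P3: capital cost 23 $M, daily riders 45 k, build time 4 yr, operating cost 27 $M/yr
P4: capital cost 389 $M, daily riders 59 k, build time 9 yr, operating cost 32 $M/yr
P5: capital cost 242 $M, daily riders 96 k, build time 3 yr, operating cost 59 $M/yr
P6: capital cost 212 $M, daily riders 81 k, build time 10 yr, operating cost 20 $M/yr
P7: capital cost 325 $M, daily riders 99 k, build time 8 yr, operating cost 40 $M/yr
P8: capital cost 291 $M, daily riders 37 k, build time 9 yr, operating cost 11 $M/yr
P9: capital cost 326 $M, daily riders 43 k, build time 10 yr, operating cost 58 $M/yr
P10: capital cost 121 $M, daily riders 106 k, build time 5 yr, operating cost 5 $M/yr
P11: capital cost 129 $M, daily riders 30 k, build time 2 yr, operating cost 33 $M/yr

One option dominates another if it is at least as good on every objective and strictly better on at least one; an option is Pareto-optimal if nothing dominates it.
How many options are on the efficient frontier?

P1: dominated by P3 (capital cost 23≤218, daily riders 45≥44, build time 4≤5, operating cost 27≤57).
P2: not dominated.
P3: not dominated (best capital cost).
P4: dominated by P10 (capital cost 121≤389, daily riders 106≥59, build time 5≤9, operating cost 5≤32).
P5: not dominated.
P6: dominated by P10 (capital cost 121≤212, daily riders 106≥81, build time 5≤10, operating cost 5≤20).
P7: dominated by P10 (capital cost 121≤325, daily riders 106≥99, build time 5≤8, operating cost 5≤40).
P8: dominated by P10 (capital cost 121≤291, daily riders 106≥37, build time 5≤9, operating cost 5≤11).
P9: dominated by P1 (capital cost 218≤326, daily riders 44≥43, build time 5≤10, operating cost 57≤58).
P10: not dominated (best daily riders).
P11: not dominated (best build time).
Pareto-optimal: P2, P3, P5, P10, P11 → 5.

5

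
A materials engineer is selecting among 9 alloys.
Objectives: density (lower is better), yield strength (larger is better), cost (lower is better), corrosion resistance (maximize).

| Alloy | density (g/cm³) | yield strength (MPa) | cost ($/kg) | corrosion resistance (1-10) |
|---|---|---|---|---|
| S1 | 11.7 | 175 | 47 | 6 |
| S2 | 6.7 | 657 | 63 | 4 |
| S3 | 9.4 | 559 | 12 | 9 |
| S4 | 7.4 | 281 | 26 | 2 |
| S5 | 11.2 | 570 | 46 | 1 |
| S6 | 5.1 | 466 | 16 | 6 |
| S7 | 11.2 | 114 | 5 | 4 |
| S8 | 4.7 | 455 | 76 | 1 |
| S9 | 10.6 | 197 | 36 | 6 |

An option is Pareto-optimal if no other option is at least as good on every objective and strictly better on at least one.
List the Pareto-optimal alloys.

S1: dominated by S3 (density 9.4≤11.7, yield strength 559≥175, cost 12≤47, corrosion resistance 9≥6).
S2: not dominated (best yield strength).
S3: not dominated (best corrosion resistance).
S4: dominated by S6 (density 5.1≤7.4, yield strength 466≥281, cost 16≤26, corrosion resistance 6≥2).
S5: not dominated.
S6: not dominated.
S7: not dominated (best cost).
S8: not dominated (best density).
S9: dominated by S3 (density 9.4≤10.6, yield strength 559≥197, cost 12≤36, corrosion resistance 9≥6).

S2, S3, S5, S6, S7, S8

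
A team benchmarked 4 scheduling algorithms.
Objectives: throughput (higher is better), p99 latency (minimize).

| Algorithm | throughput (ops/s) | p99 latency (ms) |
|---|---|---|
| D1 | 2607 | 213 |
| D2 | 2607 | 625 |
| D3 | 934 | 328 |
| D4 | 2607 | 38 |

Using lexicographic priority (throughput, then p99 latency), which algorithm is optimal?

First maximize throughput: best is 2607, kept {D1, D2, D4}.
Then minimize p99 latency: best is 38, kept {D4}.

D4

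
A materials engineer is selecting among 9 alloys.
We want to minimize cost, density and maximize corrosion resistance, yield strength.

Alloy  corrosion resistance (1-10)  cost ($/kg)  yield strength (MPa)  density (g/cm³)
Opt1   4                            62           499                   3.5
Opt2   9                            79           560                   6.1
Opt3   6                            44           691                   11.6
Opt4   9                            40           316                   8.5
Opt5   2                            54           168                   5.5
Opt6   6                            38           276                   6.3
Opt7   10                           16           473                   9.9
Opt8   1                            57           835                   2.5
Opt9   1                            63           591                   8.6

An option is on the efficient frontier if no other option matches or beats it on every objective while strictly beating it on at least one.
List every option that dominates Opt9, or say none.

Opt8

Opt8: corrosion resistance 1≥1, cost 57≤63, yield strength 835≥591, density 2.5≤8.6 — dominates Opt9.
Others (Opt1, Opt2, Opt3, Opt4, Opt5, Opt6, Opt7) are each worse than Opt9 on at least one objective.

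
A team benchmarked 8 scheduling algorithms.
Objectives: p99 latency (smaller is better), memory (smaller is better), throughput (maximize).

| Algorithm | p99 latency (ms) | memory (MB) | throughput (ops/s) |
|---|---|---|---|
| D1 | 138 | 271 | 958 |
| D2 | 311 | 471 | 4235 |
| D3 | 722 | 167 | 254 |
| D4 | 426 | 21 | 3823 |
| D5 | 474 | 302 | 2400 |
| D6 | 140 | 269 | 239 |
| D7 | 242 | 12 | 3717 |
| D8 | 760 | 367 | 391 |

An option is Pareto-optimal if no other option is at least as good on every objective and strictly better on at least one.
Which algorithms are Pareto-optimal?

D1, D2, D4, D6, D7

D1: not dominated (best p99 latency).
D2: not dominated (best throughput).
D3: dominated by D4 (p99 latency 426≤722, memory 21≤167, throughput 3823≥254).
D4: not dominated.
D5: dominated by D4 (p99 latency 426≤474, memory 21≤302, throughput 3823≥2400).
D6: not dominated.
D7: not dominated (best memory).
D8: dominated by D1 (p99 latency 138≤760, memory 271≤367, throughput 958≥391).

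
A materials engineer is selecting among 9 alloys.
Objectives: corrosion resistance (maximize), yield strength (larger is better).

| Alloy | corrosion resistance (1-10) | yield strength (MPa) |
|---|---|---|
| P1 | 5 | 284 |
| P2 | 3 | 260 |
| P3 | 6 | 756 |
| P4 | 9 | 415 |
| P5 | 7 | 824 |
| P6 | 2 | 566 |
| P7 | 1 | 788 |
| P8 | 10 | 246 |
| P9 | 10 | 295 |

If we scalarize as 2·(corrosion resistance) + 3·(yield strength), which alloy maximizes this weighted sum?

P5

P1: 2·5 + 3·284 = 862
P2: 2·3 + 3·260 = 786
P3: 2·6 + 3·756 = 2280
P4: 2·9 + 3·415 = 1263
P5: 2·7 + 3·824 = 2486
P6: 2·2 + 3·566 = 1702
P7: 2·1 + 3·788 = 2366
P8: 2·10 + 3·246 = 758
P9: 2·10 + 3·295 = 905
Highest: P5 at 2486.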